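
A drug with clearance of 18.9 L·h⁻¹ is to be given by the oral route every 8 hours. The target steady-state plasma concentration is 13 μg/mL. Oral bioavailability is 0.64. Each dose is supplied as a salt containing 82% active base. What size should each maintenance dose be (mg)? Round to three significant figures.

D = CL × Css × τ / F / S = 18.90 × 13 × 8 / 0.64 / 0.82 = 3745 mg

3750 mg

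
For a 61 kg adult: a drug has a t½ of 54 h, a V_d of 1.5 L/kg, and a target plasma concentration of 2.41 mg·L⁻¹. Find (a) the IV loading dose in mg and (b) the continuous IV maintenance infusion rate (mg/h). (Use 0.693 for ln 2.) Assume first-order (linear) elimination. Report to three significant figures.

(a) 221 mg; (b) 2.83 mg/h

Total Vd = 1.5 × 61 = 91.50 L
LD = Vd × C = 91.50 × 2.41 = 220.5 mg
CL = 0.693 × Vd / t½ = 0.693 × 91.50 / 54 = 1.174 L/h
Infusion rate = CL × Css = 1.174 × 2.41 = 2.829 mg/h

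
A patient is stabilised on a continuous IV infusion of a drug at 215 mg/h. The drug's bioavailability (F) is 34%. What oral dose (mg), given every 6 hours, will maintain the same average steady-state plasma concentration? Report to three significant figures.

3790 mg

To maintain the same Css, the systemic dosing rate must be unchanged: F·D/τ = infusion rate.
D = rate × τ / F = 215 × 6 / 0.34 = 3794 mg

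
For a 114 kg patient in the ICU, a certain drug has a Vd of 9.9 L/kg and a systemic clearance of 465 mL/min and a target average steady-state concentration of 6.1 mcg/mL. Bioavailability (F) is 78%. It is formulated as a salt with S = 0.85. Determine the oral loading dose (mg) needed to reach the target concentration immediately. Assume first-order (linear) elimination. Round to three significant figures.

10400 mg

Vd = 9.9 L/kg × 114 kg = 1129 L
The loading dose fills Vd to the target concentration; clearance is irrelevant here.
LD = Vd × C / F / S = 1129 × 6.100 / 0.78 / 0.85 = 10390 mg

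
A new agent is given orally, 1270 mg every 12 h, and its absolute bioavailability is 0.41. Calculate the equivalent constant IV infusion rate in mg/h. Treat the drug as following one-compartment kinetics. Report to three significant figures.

Equivalent systemic input: infusion rate = F·D/τ.
Rate = 0.41 × 1270 / 12 = 43.39 mg/h

43.4 mg/h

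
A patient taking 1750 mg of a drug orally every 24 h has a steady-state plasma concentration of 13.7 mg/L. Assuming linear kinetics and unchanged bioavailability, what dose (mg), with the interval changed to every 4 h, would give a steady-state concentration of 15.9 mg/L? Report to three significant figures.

With linear kinetics, Css is proportional to dose rate (D/τ) at fixed clearance.
D₂ = D₁ × (Css,target / Css,current) × (τ₂/τ₁) = 1750 × (15.9/13.7) × (4/24) = 338.5 mg

339 mg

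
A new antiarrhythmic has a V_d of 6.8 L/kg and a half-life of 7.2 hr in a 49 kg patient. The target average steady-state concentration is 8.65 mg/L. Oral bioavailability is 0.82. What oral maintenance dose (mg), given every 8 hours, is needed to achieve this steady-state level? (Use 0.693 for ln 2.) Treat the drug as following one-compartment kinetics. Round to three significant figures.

Vd(total) = 49 kg × 6.8 L/kg = 333.2 L
CL = ln 2 · Vd / t½ = 0.693 × 333.2 / 7.2 = 32.07 L/h
D = CL × Css × τ / F = 32.07 × 8.65 × 8 / 0.82 = 2706 mg

2710 mg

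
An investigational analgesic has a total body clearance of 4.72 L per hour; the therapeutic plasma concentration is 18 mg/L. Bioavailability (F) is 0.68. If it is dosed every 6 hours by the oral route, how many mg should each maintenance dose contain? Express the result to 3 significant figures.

750 mg

D = CL × Css × τ / F = 4.720 × 18 × 6 / 0.68 = 749.6 mg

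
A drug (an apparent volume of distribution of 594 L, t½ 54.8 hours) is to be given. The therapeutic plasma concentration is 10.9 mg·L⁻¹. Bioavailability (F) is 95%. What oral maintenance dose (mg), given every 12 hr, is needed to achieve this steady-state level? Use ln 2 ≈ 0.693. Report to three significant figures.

CL = ln 2 · Vd / t½ = 0.693 × 594.0 / 54.8 = 7.512 L/h
D = CL × Css × τ / F = 7.512 × 10.9 × 12 / 0.95 = 1034 mg

1030 mg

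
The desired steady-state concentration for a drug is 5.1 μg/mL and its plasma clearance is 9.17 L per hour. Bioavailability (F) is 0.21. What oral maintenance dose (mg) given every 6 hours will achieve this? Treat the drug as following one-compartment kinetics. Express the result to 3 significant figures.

D = CL × Css × τ / F = 9.170 × 5.1 × 6 / 0.21 = 1336 mg

1340 mg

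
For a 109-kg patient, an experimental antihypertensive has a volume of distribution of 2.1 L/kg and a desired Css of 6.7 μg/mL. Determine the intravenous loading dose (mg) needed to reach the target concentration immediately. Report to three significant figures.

Vd = 2.1 L/kg × 109 kg = 228.9 L
LD = Vd × C = 228.9 × 6.700 = 1534 mg

1530 mg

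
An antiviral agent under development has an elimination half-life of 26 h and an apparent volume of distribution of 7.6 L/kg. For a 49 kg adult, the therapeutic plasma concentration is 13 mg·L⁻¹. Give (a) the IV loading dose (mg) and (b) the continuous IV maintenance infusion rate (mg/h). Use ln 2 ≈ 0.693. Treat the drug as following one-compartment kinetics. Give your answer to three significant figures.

Total Vd = 7.6 × 49 = 372.4 L
LD = Vd × C = 372.4 × 13 = 4841 mg
CL = 0.693 × Vd / t½ = 0.693 × 372.4 / 26 = 9.926 L/h
Infusion rate = CL × Css = 9.926 × 13 = 129.0 mg/h

(a) 4840 mg; (b) 129 mg/h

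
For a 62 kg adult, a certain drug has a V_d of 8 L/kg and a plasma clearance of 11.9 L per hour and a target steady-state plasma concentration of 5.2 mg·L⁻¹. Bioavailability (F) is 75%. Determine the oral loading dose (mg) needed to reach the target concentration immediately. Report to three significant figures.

3440 mg

Total Vd = 8 × 62 = 496.0 L
LD = Vd × C / F = 496.0 × 5.200 / 0.75 = 3439 mg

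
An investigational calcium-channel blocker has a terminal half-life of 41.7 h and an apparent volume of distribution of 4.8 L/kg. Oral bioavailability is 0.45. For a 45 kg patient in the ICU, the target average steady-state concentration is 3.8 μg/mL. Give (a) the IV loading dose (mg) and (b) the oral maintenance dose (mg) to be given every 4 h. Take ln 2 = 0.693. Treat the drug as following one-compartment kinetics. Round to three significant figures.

Vd(total) = 45 kg × 4.8 L/kg = 216.0 L
LD = Vd × C = 216.0 × 3.8 = 820.8 mg
CL = 0.693 × Vd / t½ = 0.693 × 216.0 / 41.7 = 3.590 L/h
D = CL × Css × τ / F = 3.590 × 3.8 × 4 / 0.45 = 121.3 mg

(a) 821 mg; (b) 121 mg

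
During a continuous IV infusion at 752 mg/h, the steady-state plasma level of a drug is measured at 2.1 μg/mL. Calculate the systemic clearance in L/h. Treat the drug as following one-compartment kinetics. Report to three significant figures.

358 L/h

At steady state, infusion rate = CL × Css, so CL = rate / Css.
CL = 752 / 2.1 = 358.1 L/h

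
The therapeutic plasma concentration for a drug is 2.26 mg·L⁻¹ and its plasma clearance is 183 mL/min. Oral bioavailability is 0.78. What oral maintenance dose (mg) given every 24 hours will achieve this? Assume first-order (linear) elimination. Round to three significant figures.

764 mg

CL = 183 mL/min = 183 × 0.06 = 10.98 L/h
D = CL × Css × τ / F = 10.98 × 2.26 × 24 / 0.78 = 763.5 mg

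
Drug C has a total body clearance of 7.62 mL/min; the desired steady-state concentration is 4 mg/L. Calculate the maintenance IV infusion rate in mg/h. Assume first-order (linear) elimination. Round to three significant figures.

CL = 7.62 mL/min = 7.62 × 0.06 = 0.4572 L/h
Rate = CL × Css = 0.4572 × 4 = 1.829 mg/h

1.83 mg/h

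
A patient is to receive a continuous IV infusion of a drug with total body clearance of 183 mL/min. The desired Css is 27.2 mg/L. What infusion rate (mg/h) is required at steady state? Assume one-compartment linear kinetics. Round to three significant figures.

CL = 183 mL/min × 60/1000 = 10.98 L/h
Infusion rate = CL · Css = 10.98 L/h × 27.2 mg/L = 298.7 mg/h

299 mg/h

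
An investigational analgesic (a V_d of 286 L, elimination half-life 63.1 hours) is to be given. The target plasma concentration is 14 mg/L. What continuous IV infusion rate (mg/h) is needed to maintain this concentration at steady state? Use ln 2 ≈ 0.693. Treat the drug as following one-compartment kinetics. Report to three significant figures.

44.0 mg/h

CL = ln 2 · Vd / t½ = 0.693 × 286.0 / 63.1 = 3.141 L/h
Infusion rate = CL × Css = 3.141 × 14 = 43.97 mg/h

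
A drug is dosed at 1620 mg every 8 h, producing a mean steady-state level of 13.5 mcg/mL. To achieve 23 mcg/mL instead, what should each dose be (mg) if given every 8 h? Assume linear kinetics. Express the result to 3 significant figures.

With linear kinetics, Css is proportional to dose rate (D/τ) at fixed clearance.
D₂ = D₁ × (Css,target / Css,current) = 1620 × 23/13.5 = 2760 mg

2760 mg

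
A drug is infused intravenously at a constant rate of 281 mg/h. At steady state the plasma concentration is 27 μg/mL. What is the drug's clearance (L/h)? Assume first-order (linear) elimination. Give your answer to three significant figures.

10.4 L/h

At steady state, infusion rate = CL × Css, so CL = rate / Css.
CL = 281 / 27 = 10.41 L/h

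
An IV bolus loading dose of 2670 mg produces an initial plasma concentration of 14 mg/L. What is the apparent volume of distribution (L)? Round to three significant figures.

191 L

Immediately after an IV bolus, C₀ = Dose / Vd, so Vd = Dose / C₀.
Vd = 2670 / 14 = 190.7 L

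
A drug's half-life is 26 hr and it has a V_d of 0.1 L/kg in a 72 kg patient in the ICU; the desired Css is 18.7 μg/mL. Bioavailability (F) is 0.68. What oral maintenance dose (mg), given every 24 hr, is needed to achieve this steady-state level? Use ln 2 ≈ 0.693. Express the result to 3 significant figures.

127 mg

Vd(total) = 72 kg × 0.1 L/kg = 7.200 L
CL = ln 2 · Vd / t½ = 0.693 × 7.200 / 26 = 0.1919 L/h
D = CL × Css × τ / F = 0.1919 × 18.7 × 24 / 0.68 = 126.7 mg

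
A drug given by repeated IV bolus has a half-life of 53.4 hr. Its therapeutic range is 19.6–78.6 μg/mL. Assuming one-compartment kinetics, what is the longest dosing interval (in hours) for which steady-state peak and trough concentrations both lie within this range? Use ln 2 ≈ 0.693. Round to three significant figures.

107 h

k = 0.693 / t½ = 0.693 / 53.4 = 0.01298 h⁻¹
Between IV bolus doses, concentration decays as C = C₀·e^(−kτ), so C_peak/C_trough = e^(kτ).
τ_max = ln(C_peak/C_trough) / k = ln(78.6/19.6) / 0.01298 = 1.389 / 0.01298 = 107.0 h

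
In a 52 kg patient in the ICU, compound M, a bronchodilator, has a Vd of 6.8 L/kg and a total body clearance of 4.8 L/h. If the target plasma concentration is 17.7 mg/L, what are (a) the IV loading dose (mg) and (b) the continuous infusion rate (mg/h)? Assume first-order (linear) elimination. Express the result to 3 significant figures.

(a) 6260 mg; (b) 85.0 mg/h

Vd(total) = 52 kg × 6.8 L/kg = 353.6 L
Loading dose = Vd × C = 353.6 × 17.7 = 6259 mg
Maintenance: replace elimination → rate = CL × Css = 4.800 × 17.7 = 84.96 mg/h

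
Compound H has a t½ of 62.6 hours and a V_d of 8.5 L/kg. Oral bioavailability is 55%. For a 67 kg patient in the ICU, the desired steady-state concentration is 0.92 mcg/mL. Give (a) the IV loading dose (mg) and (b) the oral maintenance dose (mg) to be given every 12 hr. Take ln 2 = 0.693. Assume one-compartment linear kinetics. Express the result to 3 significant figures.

Vd(total) = 67 kg × 8.5 L/kg = 569.5 L
LD = Vd × C = 569.5 × 0.92 = 523.9 mg
CL = 0.693 × Vd / t½ = 0.693 × 569.5 / 62.6 = 6.305 L/h
D = CL × Css × τ / F = 6.305 × 0.92 × 12 / 0.55 = 126.6 mg

(a) 524 mg; (b) 127 mg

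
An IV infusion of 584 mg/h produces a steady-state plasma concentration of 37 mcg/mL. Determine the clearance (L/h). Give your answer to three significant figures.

At steady state, infusion rate = CL × Css, so CL = rate / Css.
CL = 584 / 37 = 15.78 L/h

15.8 L/h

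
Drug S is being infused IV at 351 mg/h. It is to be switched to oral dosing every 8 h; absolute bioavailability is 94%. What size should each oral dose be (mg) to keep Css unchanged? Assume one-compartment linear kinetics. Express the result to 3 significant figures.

To maintain the same Css, the systemic dosing rate must be unchanged: F·D/τ = infusion rate.
D = rate × τ / F = 351 × 8 / 0.94 = 2987 mg

2990 mg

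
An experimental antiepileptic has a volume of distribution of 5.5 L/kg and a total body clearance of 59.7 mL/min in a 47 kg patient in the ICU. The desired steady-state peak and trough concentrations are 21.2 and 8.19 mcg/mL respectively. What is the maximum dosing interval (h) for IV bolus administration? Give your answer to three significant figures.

68.6 h

Vd = 5.5 L/kg × 47 kg = 258.5 L
CL = 59.7 mL/min × 60/1000 = 3.582 L/h
k = CL / Vd = 3.582 / 258.5 = 0.01386 h⁻¹
Between IV bolus doses, concentration decays as C = C₀·e^(−kτ), so C_peak/C_trough = e^(kτ).
τ_max = ln(C_peak/C_trough) / k = ln(21.2/8.19) / 0.01386 = 0.9511 / 0.01386 = 68.62 h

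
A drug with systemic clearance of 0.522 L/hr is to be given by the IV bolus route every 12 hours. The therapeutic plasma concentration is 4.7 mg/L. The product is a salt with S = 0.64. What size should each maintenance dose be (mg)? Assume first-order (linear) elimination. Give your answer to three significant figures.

At steady state, dose per interval replaces the amount cleared in that interval: S·D/τ = CL·Css.
D = CL × Css × τ / S = 0.5220 × 4.7 × 12 / 0.64 = 46.00 mg

46.0 mg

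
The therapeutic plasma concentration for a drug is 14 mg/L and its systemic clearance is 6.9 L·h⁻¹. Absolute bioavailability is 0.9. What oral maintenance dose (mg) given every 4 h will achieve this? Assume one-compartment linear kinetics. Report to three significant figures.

429 mg

D = CL × Css × τ / F = 6.900 × 14 × 4 / 0.9 = 429.3 mg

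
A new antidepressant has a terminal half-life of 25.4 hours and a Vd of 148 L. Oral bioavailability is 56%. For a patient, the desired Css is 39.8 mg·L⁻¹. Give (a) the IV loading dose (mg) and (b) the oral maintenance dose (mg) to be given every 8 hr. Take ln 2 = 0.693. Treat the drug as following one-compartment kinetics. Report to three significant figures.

(a) 5890 mg; (b) 2300 mg

LD = Vd × C = 148.0 × 39.8 = 5890 mg
CL = 0.693 × Vd / t½ = 0.693 × 148.0 / 25.4 = 4.038 L/h
D = CL × Css × τ / F = 4.038 × 39.8 × 8 / 0.56 = 2296 mg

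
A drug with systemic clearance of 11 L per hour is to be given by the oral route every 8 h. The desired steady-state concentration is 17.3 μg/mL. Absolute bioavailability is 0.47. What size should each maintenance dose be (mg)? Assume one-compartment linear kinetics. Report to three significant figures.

3240 mg

D = CL × Css × τ / F = 11.00 × 17.3 × 8 / 0.47 = 3239 mg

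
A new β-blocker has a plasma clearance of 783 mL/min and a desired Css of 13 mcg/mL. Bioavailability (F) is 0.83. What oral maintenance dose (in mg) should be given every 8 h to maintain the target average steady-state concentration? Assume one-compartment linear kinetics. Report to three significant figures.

5890 mg

CL = 783 mL/min × 60/1000 = 46.98 L/h
D = CL × Css × τ / F = 46.98 × 13 × 8 / 0.83 = 5887 mg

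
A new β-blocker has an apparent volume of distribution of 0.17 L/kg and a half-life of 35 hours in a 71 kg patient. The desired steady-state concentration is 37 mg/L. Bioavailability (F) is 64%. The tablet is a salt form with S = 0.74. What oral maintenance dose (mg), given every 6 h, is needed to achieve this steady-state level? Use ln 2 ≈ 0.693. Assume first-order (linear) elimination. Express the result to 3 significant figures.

112 mg

Total Vd = 0.17 × 71 = 12.07 L
CL = 0.693 × Vd / t½ = 0.693 × 12.07 / 35 = 0.2390 L/h
D = CL × Css × τ / F / S = 0.2390 × 37 × 6 / 0.64 / 0.74 = 112.0 mg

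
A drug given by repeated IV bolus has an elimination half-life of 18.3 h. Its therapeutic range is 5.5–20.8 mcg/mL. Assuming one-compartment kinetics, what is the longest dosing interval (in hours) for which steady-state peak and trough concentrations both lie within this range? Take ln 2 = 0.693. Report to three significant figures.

k = 0.693 / t½ = 0.693 / 18.3 = 0.03787 h⁻¹
Between IV bolus doses, concentration decays as C = C₀·e^(−kτ), so C_peak/C_trough = e^(kτ).
τ_max = ln(C_peak/C_trough) / k = ln(20.8/5.5) / 0.03787 = 1.330 / 0.03787 = 35.12 h

35.1 h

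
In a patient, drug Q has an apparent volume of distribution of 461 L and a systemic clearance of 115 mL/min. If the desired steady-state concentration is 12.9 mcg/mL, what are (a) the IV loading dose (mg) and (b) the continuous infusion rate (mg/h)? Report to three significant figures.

LD = Vd · C_target = 461.0 × 12.9 = 5947 mg
Convert clearance: 115 mL/min × 60 min/h ÷ 1000 mL/L = 6.900 L/h
Maintenance: replace elimination → rate = CL × Css = 6.900 × 12.9 = 89.01 mg/h

(a) 5950 mg; (b) 89.0 mg/h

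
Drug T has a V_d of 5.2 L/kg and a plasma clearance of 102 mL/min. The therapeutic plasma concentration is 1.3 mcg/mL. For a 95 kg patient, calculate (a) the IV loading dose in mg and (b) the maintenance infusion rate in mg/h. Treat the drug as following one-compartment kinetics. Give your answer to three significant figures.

(a) 642 mg; (b) 7.96 mg/h

Total Vd = 5.2 × 95 = 494.0 L
LD = Vd · C_target = 494.0 × 1.3 = 642.2 mg
Convert clearance: 102 mL/min × 60 min/h ÷ 1000 mL/L = 6.120 L/h
Maintenance: replace elimination → rate = CL × Css = 6.120 × 1.3 = 7.956 mg/h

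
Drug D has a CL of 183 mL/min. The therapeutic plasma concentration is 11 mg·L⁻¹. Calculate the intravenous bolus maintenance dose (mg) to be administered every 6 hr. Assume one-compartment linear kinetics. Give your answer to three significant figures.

CL = 183 mL/min × 60/1000 = 10.98 L/h
D = CL × Css × τ = 10.98 × 11 × 6 = 724.7 mg

725 mg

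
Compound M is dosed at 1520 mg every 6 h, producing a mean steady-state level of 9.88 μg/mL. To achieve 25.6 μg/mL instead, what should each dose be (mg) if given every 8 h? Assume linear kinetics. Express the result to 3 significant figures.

With linear kinetics, Css is proportional to dose rate (D/τ) at fixed clearance.
D₂ = D₁ × (Css,target / Css,current) × (τ₂/τ₁) = 1520 × (25.6/9.88) × (8/6) = 5251 mg

5250 mg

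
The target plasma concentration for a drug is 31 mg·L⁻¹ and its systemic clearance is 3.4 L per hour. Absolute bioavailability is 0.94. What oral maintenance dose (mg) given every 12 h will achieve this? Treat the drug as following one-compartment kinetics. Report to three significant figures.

D = CL × Css × τ / F = 3.400 × 31 × 12 / 0.94 = 1346 mg

1350 mg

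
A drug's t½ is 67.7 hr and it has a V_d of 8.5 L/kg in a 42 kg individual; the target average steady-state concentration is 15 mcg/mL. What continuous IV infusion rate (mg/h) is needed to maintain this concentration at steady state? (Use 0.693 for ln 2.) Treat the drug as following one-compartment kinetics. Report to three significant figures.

Vd(total) = 42 kg × 8.5 L/kg = 357.0 L
CL = ln 2 · Vd / t½ = 0.693 × 357.0 / 67.7 = 3.654 L/h
Infusion rate = CL × Css = 3.654 × 15 = 54.81 mg/h

54.8 mg/h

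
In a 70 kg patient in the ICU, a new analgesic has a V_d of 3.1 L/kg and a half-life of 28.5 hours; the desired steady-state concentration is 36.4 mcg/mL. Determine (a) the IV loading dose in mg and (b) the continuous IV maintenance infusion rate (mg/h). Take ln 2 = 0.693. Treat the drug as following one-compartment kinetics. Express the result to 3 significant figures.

Total Vd = 3.1 × 70 = 217.0 L
LD = Vd × C = 217.0 × 36.4 = 7899 mg
CL = 0.693 × Vd / t½ = 0.693 × 217.0 / 28.5 = 5.277 L/h
Infusion rate = CL × Css = 5.277 × 36.4 = 192.1 mg/h

(a) 7900 mg; (b) 192 mg/h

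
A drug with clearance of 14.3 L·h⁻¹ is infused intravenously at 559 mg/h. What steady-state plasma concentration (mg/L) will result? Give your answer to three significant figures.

Css = rate / CL = 559 / 14.30 = 39.09 mg/L

39.1 mg/L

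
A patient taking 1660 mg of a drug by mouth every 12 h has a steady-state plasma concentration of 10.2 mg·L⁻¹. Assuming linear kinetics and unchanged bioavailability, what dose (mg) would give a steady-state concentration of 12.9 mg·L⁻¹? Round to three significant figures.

2100 mg

For first-order elimination, Css ∝ F·D/(CL·τ); F and CL are unchanged, so Css ∝ D/τ.
D₂ = D₁ × (Css,target / Css,current) = 1660 × 12.9/10.2 = 2099 mg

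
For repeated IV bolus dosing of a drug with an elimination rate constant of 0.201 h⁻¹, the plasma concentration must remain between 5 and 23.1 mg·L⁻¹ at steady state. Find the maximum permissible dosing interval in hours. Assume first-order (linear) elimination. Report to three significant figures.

Between IV bolus doses, concentration decays as C = C₀·e^(−kτ), so C_peak/C_trough = e^(kτ).
τ_max = ln(C_peak/C_trough) / k = ln(23.1/5) / 0.2010 = 1.530 / 0.2010 = 7.612 h

7.61 h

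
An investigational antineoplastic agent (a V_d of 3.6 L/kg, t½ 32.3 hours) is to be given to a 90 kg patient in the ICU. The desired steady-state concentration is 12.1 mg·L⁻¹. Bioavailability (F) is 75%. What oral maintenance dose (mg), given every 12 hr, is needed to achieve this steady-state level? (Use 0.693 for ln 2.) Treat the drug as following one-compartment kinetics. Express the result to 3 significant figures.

Vd = 3.6 L/kg × 90 kg = 324.0 L
k = 0.693/32.3 = 0.02146 h⁻¹, so CL = k·Vd = 0.02146 × 324.0 = 6.953 L/h
D = CL × Css × τ / F = 6.953 × 12.1 × 12 / 0.75 = 1346 mg

1350 mg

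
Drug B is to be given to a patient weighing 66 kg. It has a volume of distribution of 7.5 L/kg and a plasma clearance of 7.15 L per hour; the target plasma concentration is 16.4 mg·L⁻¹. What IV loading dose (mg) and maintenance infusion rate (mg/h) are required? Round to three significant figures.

(a) 8120 mg; (b) 117 mg/h

Total Vd = 7.5 × 66 = 495.0 L
LD = Vd · C_target = 495.0 × 16.4 = 8118 mg
Infusion rate = 7.150 L/h × 16.4 mg/L = 117.3 mg/h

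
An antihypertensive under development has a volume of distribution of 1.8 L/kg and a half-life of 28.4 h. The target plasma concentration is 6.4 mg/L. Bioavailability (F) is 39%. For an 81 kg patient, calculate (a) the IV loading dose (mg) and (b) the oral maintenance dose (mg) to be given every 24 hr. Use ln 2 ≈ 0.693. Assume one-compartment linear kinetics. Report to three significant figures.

Vd = 1.8 L/kg × 81 kg = 145.8 L
LD = Vd × C = 145.8 × 6.4 = 933.1 mg
CL = 0.693 × Vd / t½ = 0.693 × 145.8 / 28.4 = 3.558 L/h
D = CL × Css × τ / F = 3.558 × 6.4 × 24 / 0.39 = 1401 mg

(a) 933 mg; (b) 1400 mg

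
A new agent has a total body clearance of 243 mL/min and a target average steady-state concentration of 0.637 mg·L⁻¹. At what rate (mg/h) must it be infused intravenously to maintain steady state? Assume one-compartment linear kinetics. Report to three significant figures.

9.29 mg/h

CL = 243 mL/min = 243 × 0.06 = 14.58 L/h
At steady state, infusion rate equals elimination rate: rate in = CL × Css.
R₀ = 14.58 × 0.637 = 9.287 mg/h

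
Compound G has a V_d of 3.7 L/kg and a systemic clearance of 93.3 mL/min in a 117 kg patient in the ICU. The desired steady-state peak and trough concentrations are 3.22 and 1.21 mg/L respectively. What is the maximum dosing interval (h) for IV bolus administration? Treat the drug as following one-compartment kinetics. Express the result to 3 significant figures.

75.7 h

Total Vd = 3.7 × 117 = 432.9 L
CL = 93.3 mL/min = 93.3 × 0.06 = 5.598 L/h
k = CL / Vd = 5.598 / 432.9 = 0.01293 h⁻¹
Between IV bolus doses, concentration decays as C = C₀·e^(−kτ), so C_peak/C_trough = e^(kτ).
τ_max = ln(C_peak/C_trough) / k = ln(3.22/1.21) / 0.01293 = 0.9788 / 0.01293 = 75.70 h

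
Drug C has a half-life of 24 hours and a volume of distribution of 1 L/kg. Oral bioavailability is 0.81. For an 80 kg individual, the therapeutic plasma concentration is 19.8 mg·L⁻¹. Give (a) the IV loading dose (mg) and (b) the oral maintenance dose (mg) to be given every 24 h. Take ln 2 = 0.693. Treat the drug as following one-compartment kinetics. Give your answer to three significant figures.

Vd = 1 L/kg × 80 kg = 80.00 L
LD = Vd × C = 80.00 × 19.8 = 1584 mg
CL = 0.693 × Vd / t½ = 0.693 × 80.00 / 24 = 2.310 L/h
D = CL × Css × τ / F = 2.310 × 19.8 × 24 / 0.81 = 1355 mg

(a) 1580 mg; (b) 1360 mg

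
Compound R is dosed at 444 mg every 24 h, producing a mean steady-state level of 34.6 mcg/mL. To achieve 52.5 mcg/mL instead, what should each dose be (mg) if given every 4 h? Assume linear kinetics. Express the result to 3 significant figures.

For first-order elimination, Css ∝ F·D/(CL·τ); F and CL are unchanged, so Css ∝ D/τ.
D₂ = D₁ × (Css,target / Css,current) × (τ₂/τ₁) = 444 × (52.5/34.6) × (4/24) = 112.3 mg

112 mg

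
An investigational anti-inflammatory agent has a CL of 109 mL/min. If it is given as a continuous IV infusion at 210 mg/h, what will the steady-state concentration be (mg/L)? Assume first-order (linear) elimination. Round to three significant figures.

CL = 109 mL/min × 60/1000 = 6.540 L/h
Css = rate / CL = 210 / 6.540 = 32.11 mg/L

32.1 mg/L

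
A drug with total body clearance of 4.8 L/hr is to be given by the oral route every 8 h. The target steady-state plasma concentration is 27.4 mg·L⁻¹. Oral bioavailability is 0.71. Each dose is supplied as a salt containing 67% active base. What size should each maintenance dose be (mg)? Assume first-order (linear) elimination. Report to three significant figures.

2210 mg

D = CL × Css × τ / F / S = 4.800 × 27.4 × 8 / 0.71 / 0.67 = 2212 mg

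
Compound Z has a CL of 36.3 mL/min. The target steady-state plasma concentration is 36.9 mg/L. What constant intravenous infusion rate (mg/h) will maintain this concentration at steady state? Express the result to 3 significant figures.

CL = 36.3 mL/min = 36.3 × 0.06 = 2.178 L/h
Rate = CL × Css = 2.178 × 36.9 = 80.37 mg/h

80.4 mg/h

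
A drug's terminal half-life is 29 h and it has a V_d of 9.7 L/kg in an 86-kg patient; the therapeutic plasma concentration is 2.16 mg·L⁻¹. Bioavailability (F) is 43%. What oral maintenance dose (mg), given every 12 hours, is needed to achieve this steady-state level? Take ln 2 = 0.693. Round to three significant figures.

1200 mg

Vd(total) = 86 kg × 9.7 L/kg = 834.2 L
k = 0.693/29 = 0.02390 h⁻¹, so CL = k·Vd = 0.02390 × 834.2 = 19.94 L/h
D = CL × Css × τ / F = 19.94 × 2.16 × 12 / 0.43 = 1202 mg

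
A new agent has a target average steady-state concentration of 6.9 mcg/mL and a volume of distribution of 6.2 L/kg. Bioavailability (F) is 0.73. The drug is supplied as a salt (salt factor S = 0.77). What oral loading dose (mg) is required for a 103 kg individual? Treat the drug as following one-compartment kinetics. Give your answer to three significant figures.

Vd(total) = 103 kg × 6.2 L/kg = 638.6 L
LD = Vd × C / F / S = 638.6 × 6.900 / 0.73 / 0.77 = 7839 mg

7840 mg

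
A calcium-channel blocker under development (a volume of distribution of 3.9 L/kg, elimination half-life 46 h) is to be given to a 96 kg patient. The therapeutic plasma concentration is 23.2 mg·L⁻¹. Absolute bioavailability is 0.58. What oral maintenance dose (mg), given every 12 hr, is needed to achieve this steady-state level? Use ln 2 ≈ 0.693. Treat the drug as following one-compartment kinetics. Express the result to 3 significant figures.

Vd(total) = 96 kg × 3.9 L/kg = 374.4 L
k = 0.693/46 = 0.01507 h⁻¹, so CL = k·Vd = 0.01507 × 374.4 = 5.642 L/h
D = CL × Css × τ / F = 5.642 × 23.2 × 12 / 0.58 = 2708 mg

2710 mg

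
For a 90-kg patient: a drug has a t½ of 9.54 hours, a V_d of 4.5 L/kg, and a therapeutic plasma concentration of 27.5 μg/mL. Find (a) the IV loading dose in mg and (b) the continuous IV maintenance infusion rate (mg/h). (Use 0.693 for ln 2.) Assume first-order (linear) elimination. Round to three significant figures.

Vd = 4.5 L/kg × 90 kg = 405.0 L
LD = Vd × C = 405.0 × 27.5 = 11140 mg
CL = 0.693 × Vd / t½ = 0.693 × 405.0 / 9.54 = 29.42 L/h
Infusion rate = CL × Css = 29.42 × 27.5 = 809.1 mg/h

(a) 11100 mg; (b) 809 mg/h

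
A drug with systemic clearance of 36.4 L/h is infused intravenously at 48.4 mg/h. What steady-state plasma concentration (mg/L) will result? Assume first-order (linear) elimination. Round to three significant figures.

1.33 mg/L

Css = rate / CL = 48.4 / 36.40 = 1.330 mg/L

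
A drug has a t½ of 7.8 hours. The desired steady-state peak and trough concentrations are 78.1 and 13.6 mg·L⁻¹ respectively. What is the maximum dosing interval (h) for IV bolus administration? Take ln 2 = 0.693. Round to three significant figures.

k = 0.693 / t½ = 0.693 / 7.8 = 0.08885 h⁻¹
Between IV bolus doses, concentration decays as C = C₀·e^(−kτ), so C_peak/C_trough = e^(kτ).
τ_max = ln(C_peak/C_trough) / k = ln(78.1/13.6) / 0.08885 = 1.748 / 0.08885 = 19.67 h

19.7 h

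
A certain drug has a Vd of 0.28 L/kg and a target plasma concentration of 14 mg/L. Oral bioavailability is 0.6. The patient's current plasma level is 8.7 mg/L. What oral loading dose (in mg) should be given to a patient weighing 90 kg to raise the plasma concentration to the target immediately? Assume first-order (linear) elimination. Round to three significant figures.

Vd = 0.28 L/kg × 90 kg = 25.20 L
Concentration deficit ΔC = 14 − 8.7 = 5.300 mg/L
LD = Vd × ΔC / F = 25.20 × 5.300 / 0.6 = 222.6 mg

223 mg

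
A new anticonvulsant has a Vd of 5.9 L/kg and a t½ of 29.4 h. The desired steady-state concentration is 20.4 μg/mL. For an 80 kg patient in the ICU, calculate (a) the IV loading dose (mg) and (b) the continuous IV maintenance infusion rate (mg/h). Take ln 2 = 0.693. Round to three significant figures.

(a) 9630 mg; (b) 227 mg/h

Total Vd = 5.9 × 80 = 472.0 L
LD = Vd × C = 472.0 × 20.4 = 9629 mg
CL = 0.693 × Vd / t½ = 0.693 × 472.0 / 29.4 = 11.13 L/h
Infusion rate = CL × Css = 11.13 × 20.4 = 227.1 mg/h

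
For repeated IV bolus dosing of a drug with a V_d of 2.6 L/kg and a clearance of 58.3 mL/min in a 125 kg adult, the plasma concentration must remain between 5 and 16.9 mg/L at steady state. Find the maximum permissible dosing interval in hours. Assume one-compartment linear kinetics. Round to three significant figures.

113 h

Total Vd = 2.6 × 125 = 325.0 L
Convert clearance: 58.3 mL/min × 60 min/h ÷ 1000 mL/L = 3.498 L/h
k = CL / Vd = 3.498 / 325.0 = 0.01076 h⁻¹
Between IV bolus doses, concentration decays as C = C₀·e^(−kτ), so C_peak/C_trough = e^(kτ).
τ_max = ln(C_peak/C_trough) / k = ln(16.9/5) / 0.01076 = 1.218 / 0.01076 = 113.2 h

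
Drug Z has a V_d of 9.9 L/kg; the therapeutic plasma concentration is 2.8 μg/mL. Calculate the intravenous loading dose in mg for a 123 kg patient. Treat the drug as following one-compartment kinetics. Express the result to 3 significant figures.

Total Vd = 9.9 × 123 = 1218 L
The loading dose fills Vd to the target concentration.
LD = Vd × C = 1218 × 2.800 = 3410 mg

3410 mg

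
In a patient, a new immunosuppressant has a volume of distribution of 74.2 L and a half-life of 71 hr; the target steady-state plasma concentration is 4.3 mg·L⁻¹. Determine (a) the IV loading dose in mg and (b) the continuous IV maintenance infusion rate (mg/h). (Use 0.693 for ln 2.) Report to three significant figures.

LD = Vd × C = 74.20 × 4.3 = 319.1 mg
CL = 0.693 × Vd / t½ = 0.693 × 74.20 / 71 = 0.7242 L/h
Infusion rate = CL × Css = 0.7242 × 4.3 = 3.114 mg/h

(a) 319 mg; (b) 3.11 mg/h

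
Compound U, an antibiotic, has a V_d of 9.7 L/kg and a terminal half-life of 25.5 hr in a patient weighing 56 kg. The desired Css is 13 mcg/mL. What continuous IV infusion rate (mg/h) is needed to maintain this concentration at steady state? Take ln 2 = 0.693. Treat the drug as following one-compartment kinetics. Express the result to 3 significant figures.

Vd = 9.7 L/kg × 56 kg = 543.2 L
k = 0.693/25.5 = 0.02718 h⁻¹, so CL = k·Vd = 0.02718 × 543.2 = 14.76 L/h
Infusion rate = CL × Css = 14.76 × 13 = 191.9 mg/h

192 mg/h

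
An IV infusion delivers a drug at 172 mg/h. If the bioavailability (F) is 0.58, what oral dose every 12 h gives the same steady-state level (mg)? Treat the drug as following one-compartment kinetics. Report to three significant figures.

3560 mg

To maintain the same Css, the systemic dosing rate must be unchanged: F·D/τ = infusion rate.
D = rate × τ / F = 172 × 12 / 0.58 = 3559 mg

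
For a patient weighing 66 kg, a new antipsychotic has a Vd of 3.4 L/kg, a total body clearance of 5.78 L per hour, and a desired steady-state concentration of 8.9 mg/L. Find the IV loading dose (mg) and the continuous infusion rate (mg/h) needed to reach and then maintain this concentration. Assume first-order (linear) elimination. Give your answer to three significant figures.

Total Vd = 3.4 × 66 = 224.4 L
Loading: fill Vd to C_target → 224.4 L × 8.9 mg/L = 1997 mg
Maintenance infusion rate = CL × Css = 5.780 × 8.9 = 51.44 mg/h

(a) 2000 mg; (b) 51.4 mg/h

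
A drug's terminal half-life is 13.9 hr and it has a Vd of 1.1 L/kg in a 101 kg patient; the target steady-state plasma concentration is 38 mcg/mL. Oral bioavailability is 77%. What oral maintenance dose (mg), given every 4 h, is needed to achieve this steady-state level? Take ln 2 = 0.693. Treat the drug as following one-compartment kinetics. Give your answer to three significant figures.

1090 mg

Total Vd = 1.1 × 101 = 111.1 L
k = 0.693/13.9 = 0.04986 h⁻¹, so CL = k·Vd = 0.04986 × 111.1 = 5.539 L/h
D = CL × Css × τ / F = 5.539 × 38 × 4 / 0.77 = 1093 mg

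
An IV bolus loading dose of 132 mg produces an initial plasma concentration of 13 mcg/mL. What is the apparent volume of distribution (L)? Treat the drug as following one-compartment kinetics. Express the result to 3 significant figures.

Immediately after an IV bolus, C₀ = Dose / Vd, so Vd = Dose / C₀.
Vd = 132 / 13 = 10.15 L

10.2 L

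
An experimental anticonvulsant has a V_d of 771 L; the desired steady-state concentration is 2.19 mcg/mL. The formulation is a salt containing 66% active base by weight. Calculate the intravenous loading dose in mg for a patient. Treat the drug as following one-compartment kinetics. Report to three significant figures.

2560 mg

The loading dose fills Vd to the target concentration.
LD = Vd × C / S = 771.0 × 2.190 / 0.66 = 2558 mg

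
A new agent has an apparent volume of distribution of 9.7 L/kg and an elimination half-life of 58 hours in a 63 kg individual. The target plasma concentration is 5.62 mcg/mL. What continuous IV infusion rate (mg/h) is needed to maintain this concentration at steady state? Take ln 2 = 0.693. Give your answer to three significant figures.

Total Vd = 9.7 × 63 = 611.1 L
k = 0.693/58 = 0.01195 h⁻¹, so CL = k·Vd = 0.01195 × 611.1 = 7.303 L/h
Infusion rate = CL × Css = 7.303 × 5.62 = 41.04 mg/h

41.0 mg/h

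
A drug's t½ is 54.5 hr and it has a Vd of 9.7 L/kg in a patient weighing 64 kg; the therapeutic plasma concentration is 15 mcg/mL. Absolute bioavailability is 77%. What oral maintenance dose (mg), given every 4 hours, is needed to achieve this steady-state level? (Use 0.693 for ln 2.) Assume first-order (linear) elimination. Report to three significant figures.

Total Vd = 9.7 × 64 = 620.8 L
CL = 0.693 × Vd / t½ = 0.693 × 620.8 / 54.5 = 7.894 L/h
D = CL × Css × τ / F = 7.894 × 15 × 4 / 0.77 = 615.1 mg

615 mg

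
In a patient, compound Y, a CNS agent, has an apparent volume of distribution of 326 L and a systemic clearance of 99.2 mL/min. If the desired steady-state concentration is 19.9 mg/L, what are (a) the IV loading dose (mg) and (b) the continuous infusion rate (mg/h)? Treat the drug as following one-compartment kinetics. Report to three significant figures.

Loading: fill Vd to C_target → 326.0 L × 19.9 mg/L = 6487 mg
CL = 99.2 mL/min × 60/1000 = 5.952 L/h
Infusion rate = 5.952 L/h × 19.9 mg/L = 118.4 mg/h

(a) 6490 mg; (b) 118 mg/h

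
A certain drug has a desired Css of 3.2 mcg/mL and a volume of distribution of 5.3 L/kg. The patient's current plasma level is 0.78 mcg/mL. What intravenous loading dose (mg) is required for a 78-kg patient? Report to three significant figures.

1000 mg

Vd(total) = 78 kg × 5.3 L/kg = 413.4 L
The loading dose fills Vd to the target concentration.
Concentration deficit ΔC = 3.2 − 0.78 = 2.420 mg/L
LD = Vd × ΔC = 413.4 × 2.420 = 1000 mg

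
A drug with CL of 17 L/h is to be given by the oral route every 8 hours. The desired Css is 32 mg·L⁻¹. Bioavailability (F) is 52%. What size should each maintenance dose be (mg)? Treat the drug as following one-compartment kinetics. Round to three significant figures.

D = CL × Css × τ / F = 17.00 × 32 × 8 / 0.52 = 8369 mg

8370 mg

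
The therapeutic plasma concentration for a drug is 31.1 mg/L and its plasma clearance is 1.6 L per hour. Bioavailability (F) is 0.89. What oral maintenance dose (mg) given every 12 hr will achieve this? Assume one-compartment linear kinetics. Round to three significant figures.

At steady state, dose per interval replaces the amount cleared in that interval: F·D/τ = CL·Css.
D = CL × Css × τ / F = 1.600 × 31.1 × 12 / 0.89 = 670.9 mg

671 mg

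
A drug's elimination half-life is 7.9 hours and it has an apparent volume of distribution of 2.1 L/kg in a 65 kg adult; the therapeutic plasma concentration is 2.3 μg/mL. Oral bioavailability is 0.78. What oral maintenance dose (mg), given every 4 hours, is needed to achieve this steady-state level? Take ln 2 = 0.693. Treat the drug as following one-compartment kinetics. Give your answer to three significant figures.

141 mg

Vd = 2.1 L/kg × 65 kg = 136.5 L
k = 0.693/7.9 = 0.08772 h⁻¹, so CL = k·Vd = 0.08772 × 136.5 = 11.97 L/h
D = CL × Css × τ / F = 11.97 × 2.3 × 4 / 0.78 = 141.2 mg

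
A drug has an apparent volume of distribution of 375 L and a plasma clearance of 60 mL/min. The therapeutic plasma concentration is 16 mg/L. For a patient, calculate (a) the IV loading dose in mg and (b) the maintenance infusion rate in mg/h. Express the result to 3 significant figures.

Loading dose = Vd × C = 375.0 × 16 = 6000 mg
Convert clearance: 60 mL/min × 60 min/h ÷ 1000 mL/L = 3.600 L/h
Maintenance: replace elimination → rate = CL × Css = 3.600 × 16 = 57.60 mg/h

(a) 6000 mg; (b) 57.6 mg/h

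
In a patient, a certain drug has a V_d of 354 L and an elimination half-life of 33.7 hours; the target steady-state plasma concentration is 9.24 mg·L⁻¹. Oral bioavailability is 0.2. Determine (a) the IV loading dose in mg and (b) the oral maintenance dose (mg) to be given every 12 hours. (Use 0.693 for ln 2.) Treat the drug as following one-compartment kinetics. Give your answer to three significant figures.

LD = Vd × C = 354.0 × 9.24 = 3271 mg
CL = 0.693 × Vd / t½ = 0.693 × 354.0 / 33.7 = 7.280 L/h
D = CL × Css × τ / F = 7.280 × 9.24 × 12 / 0.2 = 4036 mg

(a) 3270 mg; (b) 4040 mg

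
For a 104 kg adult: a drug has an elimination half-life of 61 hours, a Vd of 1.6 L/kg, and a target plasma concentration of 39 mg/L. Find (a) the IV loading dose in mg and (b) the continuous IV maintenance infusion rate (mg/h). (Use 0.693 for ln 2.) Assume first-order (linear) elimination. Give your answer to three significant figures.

Vd = 1.6 L/kg × 104 kg = 166.4 L
LD = Vd × C = 166.4 × 39 = 6490 mg
CL = 0.693 × Vd / t½ = 0.693 × 166.4 / 61 = 1.890 L/h
Infusion rate = CL × Css = 1.890 × 39 = 73.71 mg/h

(a) 6490 mg; (b) 73.7 mg/h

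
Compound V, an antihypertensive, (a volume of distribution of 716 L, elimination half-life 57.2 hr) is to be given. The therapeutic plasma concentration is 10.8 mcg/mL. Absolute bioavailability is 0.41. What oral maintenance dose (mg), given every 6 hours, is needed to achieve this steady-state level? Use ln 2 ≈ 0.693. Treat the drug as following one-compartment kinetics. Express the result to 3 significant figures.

1370 mg

CL = ln 2 · Vd / t½ = 0.693 × 716.0 / 57.2 = 8.675 L/h
D = CL × Css × τ / F = 8.675 × 10.8 × 6 / 0.41 = 1371 mg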